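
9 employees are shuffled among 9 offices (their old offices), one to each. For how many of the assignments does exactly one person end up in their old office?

Choose which one of the 9 is fixed: C(9,1) = 9.
The remaining 8 must be deranged: !8 = 14833.
Total: 9 × 14833 = 133497.

133497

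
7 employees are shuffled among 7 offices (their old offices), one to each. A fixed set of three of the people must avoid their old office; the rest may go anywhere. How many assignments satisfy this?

Let A_j be the event that the j-th constrained one is fixed. By inclusion-exclusion over the 3 events:
Σ_{j=0}^{3} (-1)^j C(3,j)(7-j)!
= C(3,0)·7! - C(3,1)·6! + C(3,2)·5! - C(3,3)·4!
= 5040 - 2160 + 360 - 24
= 3216

3216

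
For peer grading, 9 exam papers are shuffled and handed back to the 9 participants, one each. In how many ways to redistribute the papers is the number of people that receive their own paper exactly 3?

Choose which 3 of the 9 are fixed: C(9,3) = 84.
The remaining 6 must be deranged: !6 = 265.
Total: 84 × 265 = 22260.

22260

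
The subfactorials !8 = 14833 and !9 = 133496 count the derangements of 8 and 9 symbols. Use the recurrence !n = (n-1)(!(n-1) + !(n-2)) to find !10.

1334961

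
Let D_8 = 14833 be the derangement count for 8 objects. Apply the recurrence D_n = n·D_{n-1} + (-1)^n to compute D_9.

D_9 = 9·14833 - 1 = 133496.

133496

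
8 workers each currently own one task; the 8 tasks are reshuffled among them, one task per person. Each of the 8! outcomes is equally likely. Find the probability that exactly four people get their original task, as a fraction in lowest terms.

1/64

Favorable outcomes: C(8,4)·!4 = 70·9 = 630.
Total outcomes: 8! = 40320.
Probability = 630/40320 = 1/64.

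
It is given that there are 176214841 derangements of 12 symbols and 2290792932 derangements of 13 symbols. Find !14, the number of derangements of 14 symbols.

!14 = (14-1)·(!13 + !12) = 13·(2290792932 + 176214841) = 13·2467007773 = 32071101049.

32071101049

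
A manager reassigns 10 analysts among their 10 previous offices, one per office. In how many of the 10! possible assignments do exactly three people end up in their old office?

Choose which 3 of the 10 are fixed: C(10,3) = 120.
The other 7 form a derangement: !7 = 1854.
Total: 120 × 1854 = 222480.

222480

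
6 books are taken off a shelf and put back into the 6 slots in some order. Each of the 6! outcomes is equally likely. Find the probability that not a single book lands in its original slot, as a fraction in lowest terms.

Favorable outcomes: !6 = 265.
Total outcomes: 6! = 720.
Probability = 265/720 = 53/144.

53/144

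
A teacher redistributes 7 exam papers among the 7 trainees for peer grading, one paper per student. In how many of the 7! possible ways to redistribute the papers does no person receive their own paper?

!7 is the nearest integer to 7!/e.
7! = 5040, and 5040/e ≈ 1854.11, so !7 = 1854.

1854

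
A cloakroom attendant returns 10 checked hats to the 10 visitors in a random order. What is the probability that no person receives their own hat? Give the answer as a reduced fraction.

16481/44800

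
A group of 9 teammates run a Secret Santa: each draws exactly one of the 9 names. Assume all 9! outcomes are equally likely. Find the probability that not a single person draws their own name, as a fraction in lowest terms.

16687/45360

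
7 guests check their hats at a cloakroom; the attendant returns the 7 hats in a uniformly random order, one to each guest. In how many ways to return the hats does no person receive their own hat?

1854

!7 is the nearest integer to 7!/e.
7! = 5040, and 5040/e ≈ 1854.11, so !7 = 1854.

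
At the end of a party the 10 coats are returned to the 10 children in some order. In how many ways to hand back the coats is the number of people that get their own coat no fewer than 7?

Sum C(10,i)·!(10-i) for i = 7..10:
  i=7: C(10,7)·!3 = 120·2 = 240
  i=8: C(10,8)·!2 = 45·1 = 45
  i=9: C(10,9)·!1 = 10·0 = 0
  i=10: C(10,10)·!0 = 1·1 = 1
Total = 286.

286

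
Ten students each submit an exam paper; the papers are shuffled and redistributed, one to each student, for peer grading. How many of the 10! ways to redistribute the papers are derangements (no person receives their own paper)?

1334961

By inclusion-exclusion, !10 = Σ (-1)^k · 10!/k! for k=0..10
= 10! - 10!/1! + 10!/2! - 10!/3! + 10!/4! - 10!/5! + 10!/6! - 10!/7! + 10!/8! - 10!/9! + 10!/10!
= 3628800 - 3628800 + 1814400 - 604800 + 151200 - 30240 + 5040 - 720 + 90 - 10 + 1
= 1334961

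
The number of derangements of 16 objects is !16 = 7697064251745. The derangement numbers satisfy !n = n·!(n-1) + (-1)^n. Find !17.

130850092279664

!17 = 17·7697064251745 - 1 = 130850092279664.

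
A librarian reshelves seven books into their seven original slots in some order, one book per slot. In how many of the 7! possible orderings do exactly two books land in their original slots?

924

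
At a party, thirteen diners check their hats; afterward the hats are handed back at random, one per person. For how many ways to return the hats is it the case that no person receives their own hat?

Use !n = (n-1)(!(n-1) + !(n-2)).
!13 = 12·(176214841 + 14684570) = 12·190899411 = 2290792932

2290792932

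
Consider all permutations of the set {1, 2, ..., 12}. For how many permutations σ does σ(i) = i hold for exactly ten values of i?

Pick the 10 fixed positions: C(12,10) = 66 ways.
The remaining 2 must be deranged: !2 = 1.
Total: 66 × 1 = 66.

66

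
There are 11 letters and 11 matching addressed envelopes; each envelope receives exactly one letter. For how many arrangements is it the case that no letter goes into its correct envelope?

14684570

!11 = 11! · Σ_{k=0}^{11} (-1)^k/k!
= 11! - 11!/1! + 11!/2! - 11!/3! + 11!/4! - 11!/5! + 11!/6! - 11!/7! + 11!/8! - 11!/9! + 11!/10! - 11!/11!
= 39916800 - 39916800 + 19958400 - 6652800 + 1663200 - 332640 + 55440 - 7920 + 990 - 110 + 11 - 1
= 14684570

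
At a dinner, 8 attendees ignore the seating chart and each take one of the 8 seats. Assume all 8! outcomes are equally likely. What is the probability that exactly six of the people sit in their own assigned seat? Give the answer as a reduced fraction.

1/1440

Favorable outcomes: C(8,6)·!2 = 28·1 = 28.
Total outcomes: 8! = 40320.
Probability = 28/40320 = 1/1440.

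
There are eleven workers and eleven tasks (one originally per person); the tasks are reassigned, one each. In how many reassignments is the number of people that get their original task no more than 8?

39916744

# with exactly i fixed is C(11,i)·!(11-i); sum over i=0..8:
  i=0: C(11,0)·!11 = 1·14684570 = 14684570
  i=1: C(11,1)·!10 = 11·1334961 = 14684571
  i=2: C(11,2)·!9 = 55·133496 = 7342280
  i=3: C(11,3)·!8 = 165·14833 = 2447445
  i=4: C(11,4)·!7 = 330·1854 = 611820
  i=5: C(11,5)·!6 = 462·265 = 122430
  i=6: C(11,6)·!5 = 462·44 = 20328
  i=7: C(11,7)·!4 = 330·9 = 2970
  i=8: C(11,8)·!3 = 165·2 = 330
Total = 39916744.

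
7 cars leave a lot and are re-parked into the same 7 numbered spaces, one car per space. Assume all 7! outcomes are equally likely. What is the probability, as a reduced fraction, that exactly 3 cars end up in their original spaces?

Favorable outcomes: C(7,3)·!4 = 35·9 = 315.
Total outcomes: 7! = 5040.
Probability = 315/5040 = 1/16.

1/16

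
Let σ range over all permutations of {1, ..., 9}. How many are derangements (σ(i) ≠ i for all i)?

133496

Recurrence: !9 = 9·!8 + (-1)^9.
!9 = 9·14833 - 1 = 133496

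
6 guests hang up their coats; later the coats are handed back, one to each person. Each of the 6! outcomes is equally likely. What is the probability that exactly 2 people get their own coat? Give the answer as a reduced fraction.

3/16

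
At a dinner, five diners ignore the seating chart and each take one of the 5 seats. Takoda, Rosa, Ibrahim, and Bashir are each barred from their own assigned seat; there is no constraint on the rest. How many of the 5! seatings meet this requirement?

Inclusion-exclusion on the 4 forbidden self-matches:
Σ_{j=0}^{4} (-1)^j C(4,j)(5-j)!
= C(4,0)·5! - C(4,1)·4! + C(4,2)·3! - C(4,3)·2! + C(4,4)·1!
= 120 - 96 + 36 - 8 + 1
= 53

53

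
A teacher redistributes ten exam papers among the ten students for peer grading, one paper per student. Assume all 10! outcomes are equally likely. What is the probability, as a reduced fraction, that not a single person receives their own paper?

16481/44800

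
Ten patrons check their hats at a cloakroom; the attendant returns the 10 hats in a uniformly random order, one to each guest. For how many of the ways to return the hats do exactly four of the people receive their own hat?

55650

Pick the 4 fixed positions: C(10,4) = 210 ways.
The remaining 6 must be deranged: !6 = 265.
Total: 210 × 265 = 55650.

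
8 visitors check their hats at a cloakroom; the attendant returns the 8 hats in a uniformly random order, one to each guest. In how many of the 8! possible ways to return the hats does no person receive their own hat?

The number of derangements of 8 is !8 = Σ_{k=0}^{8} (-1)^k·8!/k!
= 8! - 8!/1! + 8!/2! - 8!/3! + 8!/4! - 8!/5! + 8!/6! - 8!/7! + 8!/8!
= 40320 - 40320 + 20160 - 6720 + 1680 - 336 + 56 - 8 + 1
= 14833

14833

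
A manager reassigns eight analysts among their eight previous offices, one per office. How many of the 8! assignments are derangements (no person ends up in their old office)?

14833

The subfactorial !8 = [8!/e] (nearest integer).
8! = 40320, and 40320/e ≈ 14832.90, so !8 = 14833.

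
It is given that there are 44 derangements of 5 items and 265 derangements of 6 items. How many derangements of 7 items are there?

!7 = (7-1)·(!6 + !5) = 6·(265 + 44) = 6·309 = 1854.

1854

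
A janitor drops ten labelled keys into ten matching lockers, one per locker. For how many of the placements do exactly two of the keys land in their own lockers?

667485

Choose which 2 of the 10 are fixed: C(10,2) = 45.
The other 8 form a derangement: !8 = 14833.
Total: 45 × 14833 = 667485.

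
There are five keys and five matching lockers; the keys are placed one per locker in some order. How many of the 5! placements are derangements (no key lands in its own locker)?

By inclusion-exclusion, !5 = Σ (-1)^k · 5!/k! for k=0..5
= 5! - 5!/1! + 5!/2! - 5!/3! + 5!/4! - 5!/5!
= 120 - 120 + 60 - 20 + 5 - 1
= 44

44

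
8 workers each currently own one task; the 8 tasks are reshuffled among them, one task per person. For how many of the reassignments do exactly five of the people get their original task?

Pick the 5 fixed positions: C(8,5) = 56 ways.
The other 3 form a derangement: !3 = 2.
Total: 56 × 2 = 112.

112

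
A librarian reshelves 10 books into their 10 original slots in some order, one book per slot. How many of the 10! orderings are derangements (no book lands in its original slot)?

1334961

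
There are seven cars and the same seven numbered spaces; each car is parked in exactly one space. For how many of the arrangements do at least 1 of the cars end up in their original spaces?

3186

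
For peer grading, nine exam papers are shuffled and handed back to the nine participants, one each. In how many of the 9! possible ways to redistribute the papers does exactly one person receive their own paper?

Choose which one of the 9 is fixed: C(9,1) = 9.
The remaining 8 must be deranged: !8 = 14833.
Total: 9 × 14833 = 133497.

133497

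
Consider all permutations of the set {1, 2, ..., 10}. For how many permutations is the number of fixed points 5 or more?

Sum C(10,i)·!(10-i) for i = 5..10:
  i=5: C(10,5)·!5 = 252·44 = 11088
  i=6: C(10,6)·!4 = 210·9 = 1890
  i=7: C(10,7)·!3 = 120·2 = 240
  i=8: C(10,8)·!2 = 45·1 = 45
  i=9: C(10,9)·!1 = 10·0 = 0
  i=10: C(10,10)·!0 = 1·1 = 1
Total = 13264.

13264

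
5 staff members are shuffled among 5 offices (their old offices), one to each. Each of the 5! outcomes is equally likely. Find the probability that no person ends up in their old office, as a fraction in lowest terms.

Favorable outcomes: !5 = 44.
Total outcomes: 5! = 120.
Probability = 44/120 = 11/30.

11/30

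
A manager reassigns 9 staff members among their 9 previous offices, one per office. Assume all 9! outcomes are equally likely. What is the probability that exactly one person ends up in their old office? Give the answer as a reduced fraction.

2119/5760

Favorable outcomes: C(9,1)·!8 = 9·14833 = 133497.
Total outcomes: 9! = 362880.
Probability = 133497/362880 = 2119/5760.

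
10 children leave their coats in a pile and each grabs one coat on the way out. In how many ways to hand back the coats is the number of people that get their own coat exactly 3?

222480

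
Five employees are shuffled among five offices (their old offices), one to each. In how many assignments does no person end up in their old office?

44

The number of derangements of 5 is !5 = Σ_{k=0}^{5} (-1)^k·5!/k!
= 5! - 5!/1! + 5!/2! - 5!/3! + 5!/4! - 5!/5!
= 120 - 120 + 60 - 20 + 5 - 1
= 44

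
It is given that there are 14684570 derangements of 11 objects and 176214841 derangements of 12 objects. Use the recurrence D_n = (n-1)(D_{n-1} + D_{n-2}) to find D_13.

D_13 = (13-1)·(D_12 + D_11) = 12·(176214841 + 14684570) = 12·190899411 = 2290792932.

2290792932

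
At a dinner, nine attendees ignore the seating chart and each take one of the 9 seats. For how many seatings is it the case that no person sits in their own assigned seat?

The subfactorial !9 = [9!/e] (nearest integer).
9! = 362880, and 362880/e ≈ 133496.09, so !9 = 133496.

133496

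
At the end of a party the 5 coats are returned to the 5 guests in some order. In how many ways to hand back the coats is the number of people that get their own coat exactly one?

Choose which one of the 5 is fixed: C(5,1) = 5.
The other 4 form a derangement: !4 = 9.
Total: 5 × 9 = 45.

45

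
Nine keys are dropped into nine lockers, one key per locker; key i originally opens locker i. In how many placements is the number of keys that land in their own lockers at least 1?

Sum C(9,i)·!(9-i) for i = 1..9:
  i=1: C(9,1)·!8 = 9·14833 = 133497
  i=2: C(9,2)·!7 = 36·1854 = 66744
  i=3: C(9,3)·!6 = 84·265 = 22260
  i=4: C(9,4)·!5 = 126·44 = 5544
  i=5: C(9,5)·!4 = 126·9 = 1134
  i=6: C(9,6)·!3 = 84·2 = 168
  i=7: C(9,7)·!2 = 36·1 = 36
  i=8: C(9,8)·!1 = 9·0 = 0
  i=9: C(9,9)·!0 = 1·1 = 1
Total = 229384.

229384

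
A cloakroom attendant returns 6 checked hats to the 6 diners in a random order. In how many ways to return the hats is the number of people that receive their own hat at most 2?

# with exactly i fixed is C(6,i)·!(6-i); sum over i=0..2:
  i=0: C(6,0)·!6 = 1·265 = 265
  i=1: C(6,1)·!5 = 6·44 = 264
  i=2: C(6,2)·!4 = 15·9 = 135
Total = 664.

664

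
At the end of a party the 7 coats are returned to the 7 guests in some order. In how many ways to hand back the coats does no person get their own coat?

1854

Recurrence: !7 = 7·!6 + (-1)^7.
!7 = 7·265 - 1 = 1854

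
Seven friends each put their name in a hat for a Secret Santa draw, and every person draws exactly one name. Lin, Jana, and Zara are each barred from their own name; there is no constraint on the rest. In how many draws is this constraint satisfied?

3216

Let A_j be the event that the j-th constrained one is fixed. By inclusion-exclusion over the 3 events:
Σ_{j=0}^{3} (-1)^j C(3,j)(7-j)!
= C(3,0)·7! - C(3,1)·6! + C(3,2)·5! - C(3,3)·4!
= 5040 - 2160 + 360 - 24
= 3216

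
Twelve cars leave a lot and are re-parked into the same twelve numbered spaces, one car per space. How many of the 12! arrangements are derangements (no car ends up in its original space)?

!12 is the nearest integer to 12!/e.
12! = 479001600, and 479001600/e ≈ 176214840.93, so !12 = 176214841.

176214841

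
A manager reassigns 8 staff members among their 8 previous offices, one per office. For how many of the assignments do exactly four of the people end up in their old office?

630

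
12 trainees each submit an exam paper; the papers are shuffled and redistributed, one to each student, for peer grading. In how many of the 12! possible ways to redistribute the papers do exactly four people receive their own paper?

Pick the 4 fixed positions: C(12,4) = 495 ways.
The other 8 form a derangement: !8 = 14833.
Total: 495 × 14833 = 7342335.

7342335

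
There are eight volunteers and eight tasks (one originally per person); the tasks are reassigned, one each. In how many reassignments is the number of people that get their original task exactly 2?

Choose which 2 of the 8 are fixed: C(8,2) = 28.
The remaining 6 must be deranged: !6 = 265.
Total: 28 × 265 = 7420.

7420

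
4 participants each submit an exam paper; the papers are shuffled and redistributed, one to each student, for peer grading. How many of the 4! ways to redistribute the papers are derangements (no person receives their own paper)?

9

By inclusion-exclusion, !4 = Σ (-1)^k · 4!/k! for k=0..4
= 4! - 4!/1! + 4!/2! - 4!/3! + 4!/4!
= 24 - 24 + 12 - 4 + 1
= 9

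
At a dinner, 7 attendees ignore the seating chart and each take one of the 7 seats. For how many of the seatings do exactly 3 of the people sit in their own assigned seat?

Choose which 3 of the 7 are fixed: C(7,3) = 35.
The remaining 4 must be deranged: !4 = 9.
Total: 35 × 9 = 315.

315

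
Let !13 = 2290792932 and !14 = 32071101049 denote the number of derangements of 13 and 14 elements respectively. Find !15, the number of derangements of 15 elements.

481066515734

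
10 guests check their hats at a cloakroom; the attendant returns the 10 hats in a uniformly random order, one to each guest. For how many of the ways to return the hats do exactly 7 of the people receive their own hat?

240

Pick the 7 fixed positions: C(10,7) = 120 ways.
The remaining 3 must be deranged: !3 = 2.
Total: 120 × 2 = 240.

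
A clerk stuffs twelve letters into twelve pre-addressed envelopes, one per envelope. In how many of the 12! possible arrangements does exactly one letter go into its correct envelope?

176214840

Choose which one of the 12 is fixed: C(12,1) = 12.
The remaining 11 must be deranged: !11 = 14684570.
Total: 12 × 14684570 = 176214840.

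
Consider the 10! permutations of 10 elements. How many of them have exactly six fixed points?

1890

Pick the 6 fixed positions: C(10,6) = 210 ways.
The remaining 4 must be deranged: !4 = 9.
Total: 210 × 9 = 1890.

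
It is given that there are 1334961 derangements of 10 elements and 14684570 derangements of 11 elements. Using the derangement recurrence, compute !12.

176214841

!12 = (12-1)·(!11 + !10) = 11·(14684570 + 1334961) = 11·16019531 = 176214841.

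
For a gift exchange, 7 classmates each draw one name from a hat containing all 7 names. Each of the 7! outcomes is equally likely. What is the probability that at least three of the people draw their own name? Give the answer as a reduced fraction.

407/5040

Favorable outcomes: Σ_{i≥3} C(7,i)·!(7-i) = 35·9 + 35·2 + 21·1 + 7·0 + 1·1 = 407.
Total outcomes: 7! = 5040.
Probability = 407/5040 = 407/5040.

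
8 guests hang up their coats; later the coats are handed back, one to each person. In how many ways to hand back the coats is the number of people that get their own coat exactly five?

Choose which 5 of the 8 are fixed: C(8,5) = 56.
The remaining 3 must be deranged: !3 = 2.
Total: 56 × 2 = 112.

112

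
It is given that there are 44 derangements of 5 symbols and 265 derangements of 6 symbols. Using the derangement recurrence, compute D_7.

D_7 = (7-1)·(D_6 + D_5) = 6·(265 + 44) = 6·309 = 1854.

1854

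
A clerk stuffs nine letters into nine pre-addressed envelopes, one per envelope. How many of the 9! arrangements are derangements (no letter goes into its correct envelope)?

133496

The subfactorial !9 = [9!/e] (nearest integer).
9! = 362880, and 362880/e ≈ 133496.09, so !9 = 133496.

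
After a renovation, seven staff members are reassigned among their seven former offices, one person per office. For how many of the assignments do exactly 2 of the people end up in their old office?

924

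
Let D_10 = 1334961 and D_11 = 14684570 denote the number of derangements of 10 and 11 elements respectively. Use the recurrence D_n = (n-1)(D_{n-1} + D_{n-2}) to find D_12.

176214841

D_12 = (12-1)·(D_11 + D_10) = 11·(14684570 + 1334961) = 11·16019531 = 176214841.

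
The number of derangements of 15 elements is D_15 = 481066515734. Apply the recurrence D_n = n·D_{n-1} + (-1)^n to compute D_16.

7697064251745

D_16 = 16·481066515734 + 1 = 7697064251745.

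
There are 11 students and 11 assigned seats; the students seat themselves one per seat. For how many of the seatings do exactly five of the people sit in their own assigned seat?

122430

Pick the 5 fixed positions: C(11,5) = 462 ways.
The other 6 form a derangement: !6 = 265.
Total: 462 × 265 = 122430.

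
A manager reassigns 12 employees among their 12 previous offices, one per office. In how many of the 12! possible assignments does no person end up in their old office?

By inclusion-exclusion, !12 = Σ (-1)^k · 12!/k! for k=0..12
= 12! - 12!/1! + 12!/2! - 12!/3! + 12!/4! - 12!/5! + 12!/6! - 12!/7! + 12!/8! - 12!/9! + 12!/10! - 12!/11! + 12!/12!
= 479001600 - 479001600 + 239500800 - 79833600 + 19958400 - 3991680 + 665280 - 95040 + 11880 - 1320 + 132 - 12 + 1
= 176214841

176214841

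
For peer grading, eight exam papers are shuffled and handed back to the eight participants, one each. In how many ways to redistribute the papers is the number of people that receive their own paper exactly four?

630

Pick the 4 fixed positions: C(8,4) = 70 ways.
The remaining 4 must be deranged: !4 = 9.
Total: 70 × 9 = 630.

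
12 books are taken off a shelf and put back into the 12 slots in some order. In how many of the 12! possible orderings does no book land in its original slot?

176214841

The subfactorial !12 = [12!/e] (nearest integer).
12! = 479001600, and 479001600/e ≈ 176214840.93, so !12 = 176214841.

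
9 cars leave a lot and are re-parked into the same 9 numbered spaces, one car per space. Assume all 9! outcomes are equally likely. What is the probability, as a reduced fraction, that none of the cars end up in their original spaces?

Favorable outcomes: !9 = 133496.
Total outcomes: 9! = 362880.
Probability = 133496/362880 = 16687/45360.

16687/45360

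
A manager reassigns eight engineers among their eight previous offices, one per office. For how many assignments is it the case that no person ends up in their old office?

14833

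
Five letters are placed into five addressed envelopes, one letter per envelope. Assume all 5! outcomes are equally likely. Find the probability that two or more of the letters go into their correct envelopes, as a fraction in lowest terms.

31/120

Favorable outcomes: Σ_{i≥2} C(5,i)·!(5-i) = 10·2 + 10·1 + 5·0 + 1·1 = 31.
Total outcomes: 5! = 120.
Probability = 31/120 = 31/120.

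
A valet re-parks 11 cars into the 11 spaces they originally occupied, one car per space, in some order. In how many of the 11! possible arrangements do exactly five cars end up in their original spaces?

Choose which 5 of the 11 are fixed: C(11,5) = 462.
The other 6 form a derangement: !6 = 265.
Total: 462 × 265 = 122430.

122430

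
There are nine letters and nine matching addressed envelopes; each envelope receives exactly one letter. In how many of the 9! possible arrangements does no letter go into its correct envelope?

133496

Use !n = n·!(n-1) + (-1)^n.
!9 = 9·14833 - 1 = 133496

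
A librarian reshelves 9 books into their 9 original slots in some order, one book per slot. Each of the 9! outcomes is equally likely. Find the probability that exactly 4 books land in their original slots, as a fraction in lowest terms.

Favorable outcomes: C(9,4)·!5 = 126·44 = 5544.
Total outcomes: 9! = 362880.
Probability = 5544/362880 = 11/720.

11/720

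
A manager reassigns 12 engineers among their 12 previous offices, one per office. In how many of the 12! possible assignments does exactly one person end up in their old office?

176214840

Choose which one of the 12 is fixed: C(12,1) = 12.
The remaining 11 must be deranged: !11 = 14684570.
Total: 12 × 14684570 = 176214840.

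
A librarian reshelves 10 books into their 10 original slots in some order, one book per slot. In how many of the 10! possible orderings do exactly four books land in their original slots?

Pick the 4 fixed positions: C(10,4) = 210 ways.
The remaining 6 must be deranged: !6 = 265.
Total: 210 × 265 = 55650.

55650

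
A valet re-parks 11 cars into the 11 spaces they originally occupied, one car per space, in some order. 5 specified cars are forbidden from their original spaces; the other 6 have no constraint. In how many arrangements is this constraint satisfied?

Inclusion-exclusion on the 5 forbidden self-matches:
Σ_{j=0}^{5} (-1)^j C(5,j)(11-j)!
= C(5,0)·11! - C(5,1)·10! + C(5,2)·9! - C(5,3)·8! + C(5,4)·7! - C(5,5)·6!
= 39916800 - 18144000 + 3628800 - 403200 + 25200 - 720
= 25022880

25022880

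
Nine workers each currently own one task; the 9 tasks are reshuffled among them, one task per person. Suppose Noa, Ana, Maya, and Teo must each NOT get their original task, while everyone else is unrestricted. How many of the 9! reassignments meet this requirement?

229080

Inclusion-exclusion on the 4 forbidden self-matches:
Σ_{j=0}^{4} (-1)^j C(4,j)(9-j)!
= C(4,0)·9! - C(4,1)·8! + C(4,2)·7! - C(4,3)·6! + C(4,4)·5!
= 362880 - 161280 + 30240 - 2880 + 120
= 229080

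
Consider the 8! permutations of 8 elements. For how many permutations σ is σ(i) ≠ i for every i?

Use !n = (n-1)(!(n-1) + !(n-2)).
!8 = 7·(1854 + 265) = 7·2119 = 14833

14833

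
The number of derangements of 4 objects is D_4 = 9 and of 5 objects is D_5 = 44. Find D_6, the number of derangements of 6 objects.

D_6 = (6-1)·(D_5 + D_4) = 5·(44 + 9) = 5·53 = 265.

265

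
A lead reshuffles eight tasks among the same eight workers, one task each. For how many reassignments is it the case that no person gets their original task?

The subfactorial !8 = [8!/e] (nearest integer).
8! = 40320, and 40320/e ≈ 14832.90, so !8 = 14833.

14833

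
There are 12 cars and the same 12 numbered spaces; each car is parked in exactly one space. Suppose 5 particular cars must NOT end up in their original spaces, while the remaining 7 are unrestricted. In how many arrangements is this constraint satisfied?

312273360

Let A_j be the event that the j-th constrained one is fixed. By inclusion-exclusion over the 5 events:
Σ_{j=0}^{5} (-1)^j C(5,j)(12-j)!
= C(5,0)·12! - C(5,1)·11! + C(5,2)·10! - C(5,3)·9! + C(5,4)·8! - C(5,5)·7!
= 479001600 - 199584000 + 36288000 - 3628800 + 201600 - 5040
= 312273360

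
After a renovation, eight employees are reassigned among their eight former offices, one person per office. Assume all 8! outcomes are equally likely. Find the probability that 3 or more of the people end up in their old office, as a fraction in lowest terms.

647/8064

Favorable outcomes: Σ_{i≥3} C(8,i)·!(8-i) = 56·44 + 70·9 + 56·2 + 28·1 + 8·0 + 1·1 = 3235.
Total outcomes: 8! = 40320.
Probability = 3235/40320 = 647/8064.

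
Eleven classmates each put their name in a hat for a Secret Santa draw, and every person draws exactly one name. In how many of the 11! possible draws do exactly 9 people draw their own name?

55

Pick the 9 fixed positions: C(11,9) = 55 ways.
The remaining 2 must be deranged: !2 = 1.
Total: 55 × 1 = 55.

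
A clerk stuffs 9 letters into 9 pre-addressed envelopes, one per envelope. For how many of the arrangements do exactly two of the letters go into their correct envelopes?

66744

Pick the 2 fixed positions: C(9,2) = 36 ways.
The remaining 7 must be deranged: !7 = 1854.
Total: 36 × 1854 = 66744.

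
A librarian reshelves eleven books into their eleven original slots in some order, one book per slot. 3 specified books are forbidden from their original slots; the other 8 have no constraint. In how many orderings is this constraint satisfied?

Inclusion-exclusion on the 3 forbidden self-matches:
Σ_{j=0}^{3} (-1)^j C(3,j)(11-j)!
= C(3,0)·11! - C(3,1)·10! + C(3,2)·9! - C(3,3)·8!
= 39916800 - 10886400 + 1088640 - 40320
= 30078720

30078720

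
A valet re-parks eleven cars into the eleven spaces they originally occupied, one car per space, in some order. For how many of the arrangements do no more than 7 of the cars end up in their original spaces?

Sum C(11,i)·!(11-i) for i = 0..7:
  i=0: C(11,0)·!11 = 1·14684570 = 14684570
  i=1: C(11,1)·!10 = 11·1334961 = 14684571
  i=2: C(11,2)·!9 = 55·133496 = 7342280
  i=3: C(11,3)·!8 = 165·14833 = 2447445
  i=4: C(11,4)·!7 = 330·1854 = 611820
  i=5: C(11,5)·!6 = 462·265 = 122430
  i=6: C(11,6)·!5 = 462·44 = 20328
  i=7: C(11,7)·!4 = 330·9 = 2970
Total = 39916414.

39916414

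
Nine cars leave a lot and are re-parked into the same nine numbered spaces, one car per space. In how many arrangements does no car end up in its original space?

By inclusion-exclusion, !9 = Σ (-1)^k · 9!/k! for k=0..9
= 9! - 9!/1! + 9!/2! - 9!/3! + 9!/4! - 9!/5! + 9!/6! - 9!/7! + 9!/8! - 9!/9!
= 362880 - 362880 + 181440 - 60480 + 15120 - 3024 + 504 - 72 + 9 - 1
= 133496

133496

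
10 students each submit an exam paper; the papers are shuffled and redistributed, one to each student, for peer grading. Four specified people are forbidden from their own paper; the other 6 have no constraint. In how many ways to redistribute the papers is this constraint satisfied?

Let A_j be the event that the j-th constrained one is fixed. By inclusion-exclusion over the 4 events:
Σ_{j=0}^{4} (-1)^j C(4,j)(10-j)!
= C(4,0)·10! - C(4,1)·9! + C(4,2)·8! - C(4,3)·7! + C(4,4)·6!
= 3628800 - 1451520 + 241920 - 20160 + 720
= 2399760

2399760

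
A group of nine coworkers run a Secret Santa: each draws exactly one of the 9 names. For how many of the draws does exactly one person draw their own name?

Choose which one of the 9 is fixed: C(9,1) = 9.
The remaining 8 must be deranged: !8 = 14833.
Total: 9 × 14833 = 133497.

133497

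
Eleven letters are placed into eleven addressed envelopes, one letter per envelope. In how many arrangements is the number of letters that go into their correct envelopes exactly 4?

Choose which 4 of the 11 are fixed: C(11,4) = 330.
The remaining 7 must be deranged: !7 = 1854.
Total: 330 × 1854 = 611820.

611820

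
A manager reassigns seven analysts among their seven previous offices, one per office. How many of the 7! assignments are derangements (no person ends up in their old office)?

1854

Recurrence: !7 = 6·(!6 + !5).
!7 = 6·(265 + 44) = 6·309 = 1854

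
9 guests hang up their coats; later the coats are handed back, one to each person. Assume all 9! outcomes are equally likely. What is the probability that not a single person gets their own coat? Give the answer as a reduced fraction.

Favorable outcomes: !9 = 133496.
Total outcomes: 9! = 362880.
Probability = 133496/362880 = 16687/45360.

16687/45360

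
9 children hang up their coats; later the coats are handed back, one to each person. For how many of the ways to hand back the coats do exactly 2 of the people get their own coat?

66744

Choose which 2 of the 9 are fixed: C(9,2) = 36.
The remaining 7 must be deranged: !7 = 1854.
Total: 36 × 1854 = 66744.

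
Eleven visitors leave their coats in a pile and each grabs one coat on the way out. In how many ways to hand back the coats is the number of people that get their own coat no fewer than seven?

3356

Sum C(11,i)·!(11-i) for i = 7..11:
  i=7: C(11,7)·!4 = 330·9 = 2970
  i=8: C(11,8)·!3 = 165·2 = 330
  i=9: C(11,9)·!2 = 55·1 = 55
  i=10: C(11,10)·!1 = 11·0 = 0
  i=11: C(11,11)·!0 = 1·1 = 1
Total = 3356.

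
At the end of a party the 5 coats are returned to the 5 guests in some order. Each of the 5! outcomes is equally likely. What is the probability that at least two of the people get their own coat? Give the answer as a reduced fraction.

Favorable outcomes: Σ_{i≥2} C(5,i)·!(5-i) = 10·2 + 10·1 + 5·0 + 1·1 = 31.
Total outcomes: 5! = 120.
Probability = 31/120 = 31/120.

31/120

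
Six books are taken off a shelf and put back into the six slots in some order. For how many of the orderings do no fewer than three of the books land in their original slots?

56

# with exactly i fixed is C(6,i)·!(6-i); sum over i=3..6:
  i=3: C(6,3)·!3 = 20·2 = 40
  i=4: C(6,4)·!2 = 15·1 = 15
  i=5: C(6,5)·!1 = 6·0 = 0
  i=6: C(6,6)·!0 = 1·1 = 1
Total = 56.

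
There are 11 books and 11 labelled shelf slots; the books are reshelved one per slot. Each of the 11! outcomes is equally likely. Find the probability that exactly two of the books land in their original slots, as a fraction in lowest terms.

Favorable outcomes: C(11,2)·!9 = 55·133496 = 7342280.
Total outcomes: 11! = 39916800.
Probability = 7342280/39916800 = 16687/90720.

16687/90720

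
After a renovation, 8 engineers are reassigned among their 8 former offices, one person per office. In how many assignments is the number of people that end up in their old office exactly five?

112

Choose which 5 of the 8 are fixed: C(8,5) = 56.
The other 3 form a derangement: !3 = 2.
Total: 56 × 2 = 112.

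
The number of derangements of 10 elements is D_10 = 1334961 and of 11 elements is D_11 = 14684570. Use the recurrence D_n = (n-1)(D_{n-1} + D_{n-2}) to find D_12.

D_12 = (12-1)·(D_11 + D_10) = 11·(14684570 + 1334961) = 11·16019531 = 176214841.

176214841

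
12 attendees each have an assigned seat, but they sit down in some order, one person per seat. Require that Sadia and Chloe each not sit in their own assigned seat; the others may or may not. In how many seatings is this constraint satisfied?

402796800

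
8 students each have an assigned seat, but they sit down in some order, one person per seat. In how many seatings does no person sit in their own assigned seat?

The subfactorial !8 = [8!/e] (nearest integer).
8! = 40320, and 40320/e ≈ 14832.90, so !8 = 14833.

14833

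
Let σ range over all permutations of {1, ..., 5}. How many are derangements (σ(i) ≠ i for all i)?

44

Use !n = n·!(n-1) + (-1)^n.
!5 = 5·9 - 1 = 44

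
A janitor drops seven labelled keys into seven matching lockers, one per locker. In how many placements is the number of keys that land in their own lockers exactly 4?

Pick the 4 fixed positions: C(7,4) = 35 ways.
The other 3 form a derangement: !3 = 2.
Total: 35 × 2 = 70.

70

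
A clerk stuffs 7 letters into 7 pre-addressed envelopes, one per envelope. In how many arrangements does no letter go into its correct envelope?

1854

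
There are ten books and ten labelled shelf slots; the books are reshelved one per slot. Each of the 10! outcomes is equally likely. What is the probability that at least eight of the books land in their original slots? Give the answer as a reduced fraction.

23/1814400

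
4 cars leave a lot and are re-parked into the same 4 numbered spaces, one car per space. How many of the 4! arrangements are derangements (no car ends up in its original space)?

9

!4 = 4! · Σ_{k=0}^{4} (-1)^k/k!
= 4! - 4!/1! + 4!/2! - 4!/3! + 4!/4!
= 24 - 24 + 12 - 4 + 1
= 9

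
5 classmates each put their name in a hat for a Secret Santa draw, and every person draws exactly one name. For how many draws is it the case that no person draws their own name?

44

Recurrence: !5 = 4·(!4 + !3).
!5 = 4·(9 + 2) = 4·11 = 44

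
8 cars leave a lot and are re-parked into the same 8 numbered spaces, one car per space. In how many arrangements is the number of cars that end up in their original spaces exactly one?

14832

Choose which one of the 8 is fixed: C(8,1) = 8.
The remaining 7 must be deranged: !7 = 1854.
Total: 8 × 1854 = 14832.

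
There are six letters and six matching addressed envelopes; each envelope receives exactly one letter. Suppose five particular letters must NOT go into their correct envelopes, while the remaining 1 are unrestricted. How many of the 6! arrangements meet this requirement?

309

Let A_j be the event that the j-th constrained one is fixed. By inclusion-exclusion over the 5 events:
Σ_{j=0}^{5} (-1)^j C(5,j)(6-j)!
= C(5,0)·6! - C(5,1)·5! + C(5,2)·4! - C(5,3)·3! + C(5,4)·2! - C(5,5)·1!
= 720 - 600 + 240 - 60 + 10 - 1
= 309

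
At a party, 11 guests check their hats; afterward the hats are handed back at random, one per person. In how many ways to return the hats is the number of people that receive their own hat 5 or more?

146114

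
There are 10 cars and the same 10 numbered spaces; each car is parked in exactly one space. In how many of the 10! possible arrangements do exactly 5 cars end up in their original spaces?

Pick the 5 fixed positions: C(10,5) = 252 ways.
The remaining 5 must be deranged: !5 = 44.
Total: 252 × 44 = 11088.

11088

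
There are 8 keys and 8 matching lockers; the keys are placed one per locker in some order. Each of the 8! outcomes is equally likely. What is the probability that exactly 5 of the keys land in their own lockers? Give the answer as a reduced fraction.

Favorable outcomes: C(8,5)·!3 = 56·2 = 112.
Total outcomes: 8! = 40320.
Probability = 112/40320 = 1/360.

1/360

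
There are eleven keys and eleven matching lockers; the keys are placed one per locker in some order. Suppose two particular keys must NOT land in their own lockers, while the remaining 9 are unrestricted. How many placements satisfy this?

Let A_j be the event that the j-th constrained one is fixed. By inclusion-exclusion over the 2 events:
Σ_{j=0}^{2} (-1)^j C(2,j)(11-j)!
= C(2,0)·11! - C(2,1)·10! + C(2,2)·9!
= 39916800 - 7257600 + 362880
= 33022080

33022080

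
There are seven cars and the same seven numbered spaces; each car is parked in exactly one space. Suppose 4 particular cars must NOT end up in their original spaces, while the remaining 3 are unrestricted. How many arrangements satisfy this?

Let A_j be the event that the j-th constrained one is fixed. By inclusion-exclusion over the 4 events:
Σ_{j=0}^{4} (-1)^j C(4,j)(7-j)!
= C(4,0)·7! - C(4,1)·6! + C(4,2)·5! - C(4,3)·4! + C(4,4)·3!
= 5040 - 2880 + 720 - 96 + 6
= 2790

2790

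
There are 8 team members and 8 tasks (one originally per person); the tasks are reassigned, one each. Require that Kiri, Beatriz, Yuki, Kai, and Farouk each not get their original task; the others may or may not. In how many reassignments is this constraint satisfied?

21234

Let A_j be the event that the j-th constrained one is fixed. By inclusion-exclusion over the 5 events:
Σ_{j=0}^{5} (-1)^j C(5,j)(8-j)!
= C(5,0)·8! - C(5,1)·7! + C(5,2)·6! - C(5,3)·5! + C(5,4)·4! - C(5,5)·3!
= 40320 - 25200 + 7200 - 1200 + 120 - 6
= 21234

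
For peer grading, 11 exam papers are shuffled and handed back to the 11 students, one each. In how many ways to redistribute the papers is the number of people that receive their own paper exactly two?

7342280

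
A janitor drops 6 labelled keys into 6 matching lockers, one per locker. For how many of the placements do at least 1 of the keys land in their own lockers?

455

Sum C(6,i)·!(6-i) for i = 1..6:
  i=1: C(6,1)·!5 = 6·44 = 264
  i=2: C(6,2)·!4 = 15·9 = 135
  i=3: C(6,3)·!3 = 20·2 = 40
  i=4: C(6,4)·!2 = 15·1 = 15
  i=5: C(6,5)·!1 = 6·0 = 0
  i=6: C(6,6)·!0 = 1·1 = 1
Total = 455.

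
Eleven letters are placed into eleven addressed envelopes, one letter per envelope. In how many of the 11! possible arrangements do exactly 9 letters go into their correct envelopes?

55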